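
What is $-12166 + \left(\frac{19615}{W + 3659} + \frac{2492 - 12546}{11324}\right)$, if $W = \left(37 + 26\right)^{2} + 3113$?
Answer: $- \frac{739824818849}{60815542} \approx -12165.0$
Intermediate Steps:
$W = 7082$ ($W = 63^{2} + 3113 = 3969 + 3113 = 7082$)
$-12166 + \left(\frac{19615}{W + 3659} + \frac{2492 - 12546}{11324}\right) = -12166 + \left(\frac{19615}{7082 + 3659} + \frac{2492 - 12546}{11324}\right) = -12166 + \left(\frac{19615}{10741} - \frac{5027}{5662}\right) = -12166 + \frac{57065123}{60815542} = - \frac{739824818849}{60815542}$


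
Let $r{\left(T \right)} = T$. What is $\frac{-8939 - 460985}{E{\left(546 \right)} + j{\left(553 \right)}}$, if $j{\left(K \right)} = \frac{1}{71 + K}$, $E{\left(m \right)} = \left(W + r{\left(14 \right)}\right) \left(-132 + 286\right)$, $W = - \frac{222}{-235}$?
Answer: $- \frac{68909655360}{337489387} \approx -204.18$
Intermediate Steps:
$W = \frac{222}{235}$ ($W = \left(-222\right) \left(- \frac{1}{235}\right) = \frac{222}{235} \approx 0.94468$)
$E{\left(m \right)} = \frac{540848}{235}$ ($E{\left(m \right)} = \left(\frac{222}{235} + 14\right) \left(-132 + 286\right) = \frac{3512}{235} \cdot 154 = \frac{540848}{235}$)
$\frac{-8939 - 460985}{E{\left(546 \right)} + j{\left(553 \right)}} = \frac{-8939 - 460985}{\frac{540848}{235} + \frac{1}{71 + 553}} = - \frac{469924}{\frac{540848}{235} + \frac{1}{624}} = - \frac{469924}{\frac{337489387}{146640}} = \left(-469924\right) \frac{146640}{337489387} = - \frac{68909655360}{337489387}$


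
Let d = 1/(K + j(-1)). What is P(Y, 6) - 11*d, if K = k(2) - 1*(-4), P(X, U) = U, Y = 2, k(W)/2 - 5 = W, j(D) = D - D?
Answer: 97/18 ≈ 5.3889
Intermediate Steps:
j(D) = 0
k(W) = 10 + 2*W
K = 18 (K = (10 + 2*2) - 1*(-4) = (10 + 4) + 4 = 14 + 4 = 18)
d = 1/18 (d = 1/(18 + 0) = 1/18 ≈ 0.055556)
P(Y, 6) - 11*d = 6 - 11*1/18 = 6 - 11/18 = 97/18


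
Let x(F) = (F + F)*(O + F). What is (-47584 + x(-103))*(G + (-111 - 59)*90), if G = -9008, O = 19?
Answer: 736046240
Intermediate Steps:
x(F) = 2*F*(19 + F) (x(F) = (F + F)*(19 + F) = (2*F)*(19 + F) = 2*F*(19 + F))
(-47584 + x(-103))*(G + (-111 - 59)*90) = (-47584 + 2*(-103)*(19 - 103))*(-9008 + (-111 - 59)*90) = (-47584 + 2*(-103)*(-84))*(-9008 - 170*90) = (-47584 + 17304)*(-9008 - 15300) = -30280*(-24308) = 736046240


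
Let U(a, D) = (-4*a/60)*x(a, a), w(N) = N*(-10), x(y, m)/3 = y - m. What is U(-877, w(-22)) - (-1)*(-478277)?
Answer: -478277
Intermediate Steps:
x(y, m) = -3*m + 3*y (x(y, m) = 3*(y - m) = -3*m + 3*y)
w(N) = -10*N
U(a, D) = 0 (U(a, D) = (-4*a/60)*(-3*a + 3*a) = (-4*a*(1/60))*0 = -a/15*0 = 0)
U(-877, w(-22)) - (-1)*(-478277) = 0 - (-1)*(-478277) = 0 - 1*478277 = 0 - 478277 = -478277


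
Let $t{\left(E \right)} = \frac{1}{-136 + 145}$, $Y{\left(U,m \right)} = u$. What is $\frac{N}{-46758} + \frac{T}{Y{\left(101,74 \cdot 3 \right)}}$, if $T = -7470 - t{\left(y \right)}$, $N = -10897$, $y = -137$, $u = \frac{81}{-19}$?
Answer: $\frac{19912032925}{11362194} \approx 1752.5$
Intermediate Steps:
$u = - \frac{81}{19}$ ($u = 81 \left(- \frac{1}{19}\right) = - \frac{81}{19} \approx -4.2632$)
$Y{\left(U,m \right)} = - \frac{81}{19}$
$t{\left(E \right)} = \frac{1}{9}$
$T = - \frac{67231}{9}$ ($T = -7470 - \frac{1}{9} = - \frac{67231}{9} \approx -7470.1$)
$\frac{N}{-46758} + \frac{T}{Y{\left(101,74 \cdot 3 \right)}} = - \frac{10897}{-46758} - \frac{67231}{9 \left(- \frac{81}{19}\right)} = \left(-10897\right) \left(- \frac{1}{46758}\right) - - \frac{1277389}{729} = \frac{10897}{46758} + \frac{1277389}{729} = \frac{19912032925}{11362194}$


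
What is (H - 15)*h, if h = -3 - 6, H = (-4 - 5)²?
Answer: -594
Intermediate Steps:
H = 81 (H = (-9)² = 81)
h = -9
(H - 15)*h = (81 - 15)*(-9) = 66*(-9) = -594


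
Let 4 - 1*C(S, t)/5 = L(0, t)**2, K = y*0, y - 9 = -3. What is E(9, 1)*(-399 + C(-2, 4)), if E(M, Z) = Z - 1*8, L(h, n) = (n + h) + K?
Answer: 3213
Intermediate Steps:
y = 6 (y = 9 - 3 = 6)
K = 0 (K = 6*0 = 0)
L(h, n) = h + n (L(h, n) = (n + h) + 0 = (h + n) + 0 = h + n)
E(M, Z) = -8 + Z (E(M, Z) = Z - 8 = -8 + Z)
C(S, t) = 20 - 5*t**2 (C(S, t) = 20 - 5*(0 + t)**2 = 20 - 5*t**2)
E(9, 1)*(-399 + C(-2, 4)) = (-8 + 1)*(-399 + (20 - 5*4**2)) = -7*(-399 + (20 - 5*16)) = -7*(-399 + (20 - 80)) = -7*(-399 - 60) = -7*(-459) = 3213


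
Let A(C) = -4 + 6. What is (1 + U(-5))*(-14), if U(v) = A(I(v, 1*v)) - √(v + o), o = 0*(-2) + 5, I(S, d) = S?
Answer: -42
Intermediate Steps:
A(C) = 2
o = 5 (o = 0 + 5 = 5)
U(v) = 2 - √(5 + v) (U(v) = 2 - √(v + 5) = 2 - √(5 + v))
(1 + U(-5))*(-14) = (1 + (2 - √(5 - 5)))*(-14) = (1 + (2 - √0))*(-14) = (1 + (2 - 1*0))*(-14) = (1 + (2 + 0))*(-14) = (1 + 2)*(-14) = 3*(-14) = -42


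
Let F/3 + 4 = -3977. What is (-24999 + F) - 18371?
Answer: -55313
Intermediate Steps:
F = -11943 (F = -12 + 3*(-3977) = -12 - 11931 = -11943)
(-24999 + F) - 18371 = (-24999 - 11943) - 18371 = -36942 - 18371 = -55313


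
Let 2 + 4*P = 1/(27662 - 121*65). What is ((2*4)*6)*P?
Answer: -158372/6599 ≈ -23.999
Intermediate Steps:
P = -39593/79188 (P = -½ + 1/(4*(27662 - 121*65)) = -½ + 1/(4*(27662 - 7865)) = -½ + (¼)/19797 = -½ + (¼)*(1/19797) = -½ + 1/79188 = -39593/79188 ≈ -0.49999)
((2*4)*6)*P = ((2*4)*6)*(-39593/79188) = (8*6)*(-39593/79188) = 48*(-39593/79188) = -158372/6599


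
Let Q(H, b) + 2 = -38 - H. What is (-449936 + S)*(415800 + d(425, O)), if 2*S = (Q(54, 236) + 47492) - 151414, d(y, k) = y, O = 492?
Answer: -208921641400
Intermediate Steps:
Q(H, b) = -40 - H (Q(H, b) = -2 + (-38 - H) = -40 - H)
S = -52008 (S = (((-40 - 1*54) + 47492) - 151414)/2 = (((-40 - 54) + 47492) - 151414)/2 = ((-94 + 47492) - 151414)/2 = (47398 - 151414)/2 = (½)*(-104016) = -52008)
(-449936 + S)*(415800 + d(425, O)) = (-449936 - 52008)*(415800 + 425) = -501944*416225 = -208921641400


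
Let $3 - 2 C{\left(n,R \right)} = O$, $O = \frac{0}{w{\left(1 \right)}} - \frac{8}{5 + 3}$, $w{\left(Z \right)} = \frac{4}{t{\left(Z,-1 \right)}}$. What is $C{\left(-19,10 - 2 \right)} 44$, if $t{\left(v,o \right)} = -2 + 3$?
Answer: $88$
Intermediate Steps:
$t{\left(v,o \right)} = 1$
$w{\left(Z \right)} = 4$ ($w{\left(Z \right)} = \frac{4}{1} = 4 \cdot 1 = 4$)
$O = -1$ ($O = \frac{0}{4} - \frac{8}{5 + 3} = 0 \cdot \frac{1}{4} - \frac{8}{8} = 0 - 1 = -1$)
$C{\left(n,R \right)} = 2$ ($C{\left(n,R \right)} = \frac{3}{2} - - \frac{1}{2} = \frac{3}{2} + \frac{1}{2} = 2$)
$C{\left(-19,10 - 2 \right)} 44 = 2 \cdot 44 = 88$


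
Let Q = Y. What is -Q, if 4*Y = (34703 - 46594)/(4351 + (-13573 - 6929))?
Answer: -11891/64604 ≈ -0.18406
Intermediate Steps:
Y = 11891/64604 (Y = ((34703 - 46594)/(4351 + (-13573 - 6929)))/4 = (-11891/(4351 - 20502))/4 = (-11891/(-16151))/4 = (-11891*(-1/16151))/4 = (¼)*(11891/16151) = 11891/64604 ≈ 0.18406)
Q = 11891/64604 ≈ 0.18406
-Q = -1*11891/64604 = -11891/64604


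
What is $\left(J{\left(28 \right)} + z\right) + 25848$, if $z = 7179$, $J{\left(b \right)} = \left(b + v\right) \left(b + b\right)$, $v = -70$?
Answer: $30675$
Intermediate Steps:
$J{\left(b \right)} = 2 b \left(-70 + b\right)$ ($J{\left(b \right)} = \left(b - 70\right) \left(b + b\right) = \left(-70 + b\right) 2 b = 2 b \left(-70 + b\right)$)
$\left(J{\left(28 \right)} + z\right) + 25848 = \left(2 \cdot 28 \left(-70 + 28\right) + 7179\right) + 25848 = \left(2 \cdot 28 \left(-42\right) + 7179\right) + 25848 = \left(-2352 + 7179\right) + 25848 = 4827 + 25848 = 30675$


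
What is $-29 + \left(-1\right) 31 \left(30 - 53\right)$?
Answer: $684$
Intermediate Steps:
$-29 + \left(-1\right) 31 \left(30 - 53\right) = -29 - 31 \left(30 - 53\right) = -29 - -713 = -29 + 713 = 684$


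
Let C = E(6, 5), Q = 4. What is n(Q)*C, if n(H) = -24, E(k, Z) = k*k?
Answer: -864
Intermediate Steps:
E(k, Z) = k**2
C = 36 (C = 6**2 = 36)
n(Q)*C = -24*36 = -864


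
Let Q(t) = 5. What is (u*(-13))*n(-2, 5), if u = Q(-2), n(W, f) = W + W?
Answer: 260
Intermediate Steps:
n(W, f) = 2*W
u = 5
(u*(-13))*n(-2, 5) = (5*(-13))*(2*(-2)) = -65*(-4) = 260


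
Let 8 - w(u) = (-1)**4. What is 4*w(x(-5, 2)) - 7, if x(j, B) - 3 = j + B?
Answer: 21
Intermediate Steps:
x(j, B) = 3 + B + j (x(j, B) = 3 + (j + B) = 3 + (B + j) = 3 + B + j)
w(u) = 7 (w(u) = 8 - 1*(-1)**4 = 8 - 1*1 = 8 - 1 = 7)
4*w(x(-5, 2)) - 7 = 4*7 - 7 = 28 - 7 = 21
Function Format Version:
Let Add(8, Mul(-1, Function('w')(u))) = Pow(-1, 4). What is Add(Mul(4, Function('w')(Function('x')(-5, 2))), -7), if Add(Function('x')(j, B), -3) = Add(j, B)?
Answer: 21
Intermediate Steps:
Function('x')(j, B) = Add(3, B, j) (Function('x')(j, B) = Add(3, Add(j, B)) = Add(3, Add(B, j)) = Add(3, B, j))
Function('w')(u) = 7 (Function('w')(u) = Add(8, Mul(-1, Pow(-1, 4))) = Add(8, Mul(-1, 1)) = Add(8, -1) = 7)
Add(Mul(4, Function('w')(Function('x')(-5, 2))), -7) = Add(Mul(4, 7), -7) = Add(28, -7) = 21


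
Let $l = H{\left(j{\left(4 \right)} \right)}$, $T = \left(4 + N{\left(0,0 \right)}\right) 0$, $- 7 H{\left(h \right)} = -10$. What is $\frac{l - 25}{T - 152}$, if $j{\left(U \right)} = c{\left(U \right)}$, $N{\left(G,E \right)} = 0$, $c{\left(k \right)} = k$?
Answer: $\frac{165}{1064} \approx 0.15508$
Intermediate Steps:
$j{\left(U \right)} = U$
$H{\left(h \right)} = \frac{10}{7}$ ($H{\left(h \right)} = \left(- \frac{1}{7}\right) \left(-10\right) = \frac{10}{7}$)
$T = 0$ ($T = \left(4 + 0\right) 0 = 4 \cdot 0 = 0$)
$l = \frac{10}{7} \approx 1.4286$
$\frac{l - 25}{T - 152} = \frac{\frac{10}{7} - 25}{0 - 152} = - \frac{165}{7 \left(-152\right)} = \left(- \frac{165}{7}\right) \left(- \frac{1}{152}\right) = \frac{165}{1064}$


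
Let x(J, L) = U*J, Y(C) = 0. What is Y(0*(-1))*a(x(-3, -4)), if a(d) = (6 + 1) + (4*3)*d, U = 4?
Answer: 0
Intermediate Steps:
x(J, L) = 4*J
a(d) = 7 + 12*d
Y(0*(-1))*a(x(-3, -4)) = 0*(7 + 12*(4*(-3))) = 0*(7 + 12*(-12)) = 0*(7 - 144) = 0*(-137) = 0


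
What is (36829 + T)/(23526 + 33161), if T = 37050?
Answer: 73879/56687 ≈ 1.3033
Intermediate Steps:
(36829 + T)/(23526 + 33161) = (36829 + 37050)/(23526 + 33161) = 73879/56687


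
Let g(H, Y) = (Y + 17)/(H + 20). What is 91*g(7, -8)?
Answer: 91/3 ≈ 30.333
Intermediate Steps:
g(H, Y) = (17 + Y)/(20 + H)
91*g(7, -8) = 91*((17 - 8)/(20 + 7)) = 91*(9/27) = 91*((1/27)*9) = 91*(1/3) = 91/3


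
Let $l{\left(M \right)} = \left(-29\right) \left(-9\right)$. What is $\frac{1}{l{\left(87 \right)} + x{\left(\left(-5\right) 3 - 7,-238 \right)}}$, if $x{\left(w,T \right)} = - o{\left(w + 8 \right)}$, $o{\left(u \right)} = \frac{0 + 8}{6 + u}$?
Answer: $\frac{1}{262} \approx 0.0038168$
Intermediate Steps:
$o{\left(u \right)} = \frac{8}{6 + u}$
$x{\left(w,T \right)} = - \frac{8}{14 + w}$ ($x{\left(w,T \right)} = - \frac{8}{6 + \left(w + 8\right)} = - \frac{8}{6 + \left(8 + w\right)} = - \frac{8}{14 + w}$)
$l{\left(M \right)} = 261$
$\frac{1}{l{\left(87 \right)} + x{\left(\left(-5\right) 3 - 7,-238 \right)}} = \frac{1}{261 - \frac{8}{14 - 22}} = \frac{1}{261 - \frac{8}{-8}} = \frac{1}{261 - -1} = \frac{1}{261 + 1} = \frac{1}{262}$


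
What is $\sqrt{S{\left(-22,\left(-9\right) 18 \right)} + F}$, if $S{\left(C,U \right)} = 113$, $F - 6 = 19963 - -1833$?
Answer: $3 \sqrt{2435} \approx 148.04$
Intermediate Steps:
$F = 21802$ ($F = 6 + \left(19963 - -1833\right) = 6 + \left(19963 + 1833\right) = 6 + 21796 = 21802$)
$\sqrt{S{\left(-22,\left(-9\right) 18 \right)} + F} = \sqrt{113 + 21802} = \sqrt{21915} = 3 \sqrt{2435}$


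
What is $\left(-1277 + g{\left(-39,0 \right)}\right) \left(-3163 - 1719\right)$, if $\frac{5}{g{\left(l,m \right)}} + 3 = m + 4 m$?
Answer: $\frac{18727352}{3} \approx 6.2424 \cdot 10^{6}$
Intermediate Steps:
$g{\left(l,m \right)} = \frac{5}{-3 + 5 m}$ ($g{\left(l,m \right)} = \frac{5}{-3 + \left(m + 4 m\right)} = \frac{5}{-3 + 5 m}$)
$\left(-1277 + g{\left(-39,0 \right)}\right) \left(-3163 - 1719\right) = \left(-1277 + \frac{5}{-3 + 5 \cdot 0}\right) \left(-3163 - 1719\right) = \left(-1277 + \frac{5}{-3 + 0}\right) \left(-4882\right) = \left(-1277 + \frac{5}{-3}\right) \left(-4882\right) = \left(-1277 + 5 \left(- \frac{1}{3}\right)\right) \left(-4882\right) = \left(-1277 - \frac{5}{3}\right) \left(-4882\right) = \left(- \frac{3836}{3}\right) \left(-4882\right) = \frac{18727352}{3}$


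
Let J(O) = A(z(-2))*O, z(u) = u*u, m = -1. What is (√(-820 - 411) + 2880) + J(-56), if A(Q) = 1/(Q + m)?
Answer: 8584/3 + I*√1231 ≈ 2861.3 + 35.086*I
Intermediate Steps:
z(u) = u²
A(Q) = 1/(-1 + Q) (A(Q) = 1/(Q - 1) = 1/(-1 + Q))
J(O) = O/3 (J(O) = O/(-1 + (-2)²) = O/(-1 + 4) = O/3)
(√(-820 - 411) + 2880) + J(-56) = (√(-820 - 411) + 2880) + (⅓)*(-56) = (√(-1231) + 2880) - 56/3 = (I*√1231 + 2880) - 56/3 = (2880 + I*√1231) - 56/3 = 8584/3 + I*√1231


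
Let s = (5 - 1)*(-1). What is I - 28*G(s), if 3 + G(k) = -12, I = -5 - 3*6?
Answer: 397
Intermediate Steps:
I = -23 (I = -5 - 18 = -23)
s = -4 (s = 4*(-1) = -4)
G(k) = -15 (G(k) = -3 - 12 = -15)
I - 28*G(s) = -23 - 28*(-15) = -23 + 420 = 397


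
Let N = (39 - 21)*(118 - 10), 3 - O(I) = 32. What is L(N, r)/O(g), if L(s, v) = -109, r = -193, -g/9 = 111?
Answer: 109/29 ≈ 3.7586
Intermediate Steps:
g = -999 (g = -9*111 = -999)
O(I) = -29 (O(I) = 3 - 1*32 = 3 - 32 = -29)
N = 1944 (N = 18*108 = 1944)
L(N, r)/O(g) = -109/(-29) = -109*(-1/29) = 109/29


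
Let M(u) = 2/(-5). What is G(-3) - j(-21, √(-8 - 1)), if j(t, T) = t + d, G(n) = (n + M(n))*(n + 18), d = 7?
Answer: -37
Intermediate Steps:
M(u) = -⅖ (M(u) = 2*(-⅕) = -⅖)
G(n) = (18 + n)*(-⅖ + n) (G(n) = (n - ⅖)*(n + 18) = (-⅖ + n)*(18 + n) = (18 + n)*(-⅖ + n))
j(t, T) = 7 + t (j(t, T) = t + 7 = 7 + t)
G(-3) - j(-21, √(-8 - 1)) = (-36/5 + (-3)² + (88/5)*(-3)) - (7 - 21) = (-36/5 + 9 - 264/5) - 1*(-14) = -51 + 14 = -37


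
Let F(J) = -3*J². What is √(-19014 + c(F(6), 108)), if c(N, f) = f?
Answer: I*√18906 ≈ 137.5*I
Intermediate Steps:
√(-19014 + c(F(6), 108)) = √(-19014 + 108) = √(-18906) = I*√18906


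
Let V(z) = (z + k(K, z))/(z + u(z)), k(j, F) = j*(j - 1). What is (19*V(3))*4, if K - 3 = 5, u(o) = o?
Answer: 2242/3 ≈ 747.33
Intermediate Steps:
K = 8 (K = 3 + 5 = 8)
k(j, F) = j*(-1 + j)
V(z) = (56 + z)/(2*z) (V(z) = (z + 8*(-1 + 8))/(z + z) = (z + 8*7)/((2*z)) = (z + 56)*(1/(2*z)) = (56 + z)*(1/(2*z)) = (56 + z)/(2*z))
(19*V(3))*4 = (19*((1/2)*(56 + 3)/3))*4 = (19*((1/2)*(1/3)*59))*4 = (19*(59/6))*4 = (1121/6)*4 = 2242/3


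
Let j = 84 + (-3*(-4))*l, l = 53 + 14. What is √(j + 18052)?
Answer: 2*√4735 ≈ 137.62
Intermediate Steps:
l = 67
j = 888 (j = 84 - 3*(-4)*67 = 84 + 12*67 = 84 + 804 = 888)
√(j + 18052) = √(888 + 18052) = √18940 = 2*√4735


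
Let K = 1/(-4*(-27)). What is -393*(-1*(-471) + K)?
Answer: -6663839/36 ≈ -1.8511e+5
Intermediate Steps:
K = 1/108 ≈ 0.0092593
-393*(-1*(-471) + K) = -393*(-1*(-471) + 1/108) = -393*(471 + 1/108) = -393*50869/108 = -6663839/36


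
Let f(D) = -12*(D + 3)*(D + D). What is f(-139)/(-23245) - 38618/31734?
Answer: 6749956727/368828415 ≈ 18.301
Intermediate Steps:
f(D) = -24*D*(3 + D) (f(D) = -12*(3 + D)*2*D = -24*D*(3 + D))
f(-139)/(-23245) - 38618/31734 = -24*(-139)*(3 - 139)/(-23245) - 38618/31734 = -24*(-139)*(-136)*(-1/23245) - 38618*1/31734 = -453696*(-1/23245) - 19309/15867 = 453696/23245 - 19309/15867 = 6749956727/368828415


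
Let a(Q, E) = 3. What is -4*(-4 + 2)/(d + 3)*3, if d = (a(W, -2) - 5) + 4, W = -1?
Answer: 24/5 ≈ 4.8000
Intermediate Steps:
d = 2 (d = (3 - 5) + 4 = -2 + 4 = 2)
-4*(-4 + 2)/(d + 3)*3 = -4*(-4 + 2)/(2 + 3)*3 = -(-8)/5*3 = -4*(-⅖)*3 = (8/5)*3 = 24/5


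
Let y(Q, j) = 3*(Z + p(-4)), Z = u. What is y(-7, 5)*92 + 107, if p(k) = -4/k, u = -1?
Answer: 107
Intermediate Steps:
Z = -1
y(Q, j) = 0 (y(Q, j) = 3*(-1 - 4/(-4)) = 3*(-1 - 4*(-1/4)) = 3*(-1 + 1) = 3*0 = 0)
y(-7, 5)*92 + 107 = 0*92 + 107 = 0 + 107 = 107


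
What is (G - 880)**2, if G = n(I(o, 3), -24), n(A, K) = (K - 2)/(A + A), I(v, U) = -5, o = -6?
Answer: 19245769/25 ≈ 7.6983e+5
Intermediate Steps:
n(A, K) = (-2 + K)/(2*A) (n(A, K) = (-2 + K)/((2*A)) = (-2 + K)*(1/(2*A)) = (-2 + K)/(2*A))
G = 13/5 (G = (1/2)*(-2 - 24)/(-5) = (1/2)*(-1/5)*(-26) = 13/5 ≈ 2.6000)
(G - 880)**2 = (13/5 - 880)**2 = (-4387/5)**2 = 19245769/25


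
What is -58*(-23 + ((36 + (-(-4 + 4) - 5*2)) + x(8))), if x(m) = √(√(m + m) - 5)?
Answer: -174 - 58*I ≈ -174.0 - 58.0*I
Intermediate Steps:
x(m) = √(-5 + √2*√m) (x(m) = √(√(2*m) - 5) = √(√2*√m - 5) = √(-5 + √2*√m))
-58*(-23 + ((36 + (-(-4 + 4) - 5*2)) + x(8))) = -58*(-23 + ((36 + (-(-4 + 4) - 5*2)) + √(-5 + √2*√8))) = -58*(-23 + ((36 + (-1*0 - 10)) + √(-5 + √2*(2*√2)))) = -58*(-23 + ((36 + (0 - 10)) + √(-5 + 4))) = -58*(-23 + ((36 - 10) + √(-1))) = -58*(-23 + (26 + I)) = -58*(3 + I) = -174 - 58*I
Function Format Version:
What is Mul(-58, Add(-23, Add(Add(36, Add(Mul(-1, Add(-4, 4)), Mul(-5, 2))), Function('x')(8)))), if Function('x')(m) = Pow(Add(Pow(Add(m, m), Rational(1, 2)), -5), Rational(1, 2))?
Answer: Add(-174, Mul(-58, I)) ≈ Add(-174.00, Mul(-58.000, I))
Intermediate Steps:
Function('x')(m) = Pow(Add(-5, Mul(Pow(2, Rational(1, 2)), Pow(m, Rational(1, 2)))), Rational(1, 2)) (Function('x')(m) = Pow(Add(Pow(Mul(2, m), Rational(1, 2)), -5), Rational(1, 2)) = Pow(Add(Mul(Pow(2, Rational(1, 2)), Pow(m, Rational(1, 2))), -5), Rational(1, 2)) = Pow(Add(-5, Mul(Pow(2, Rational(1, 2)), Pow(m, Rational(1, 2)))), Rational(1, 2)))
Mul(-58, Add(-23, Add(Add(36, Add(Mul(-1, Add(-4, 4)), Mul(-5, 2))), Function('x')(8)))) = Mul(-58, Add(-23, Add(Add(36, Add(Mul(-1, Add(-4, 4)), Mul(-5, 2))), Pow(Add(-5, Mul(Pow(2, Rational(1, 2)), Pow(8, Rational(1, 2)))), Rational(1, 2))))) = Mul(-58, Add(-23, Add(Add(36, Add(Mul(-1, 0), -10)), Pow(Add(-5, Mul(Pow(2, Rational(1, 2)), Mul(2, Pow(2, Rational(1, 2))))), Rational(1, 2))))) = Mul(-58, Add(-23, Add(Add(36, Add(0, -10)), Pow(Add(-5, 4), Rational(1, 2))))) = Mul(-58, Add(-23, Add(Add(36, -10), Pow(-1, Rational(1, 2))))) = Mul(-58, Add(-23, Add(26, I))) = Mul(-58, Add(3, I)) = Add(-174, Mul(-58, I))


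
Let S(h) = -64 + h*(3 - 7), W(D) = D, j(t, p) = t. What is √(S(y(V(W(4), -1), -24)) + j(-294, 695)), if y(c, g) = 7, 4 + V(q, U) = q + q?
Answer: I*√386 ≈ 19.647*I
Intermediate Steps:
V(q, U) = -4 + 2*q (V(q, U) = -4 + (q + q) = -4 + 2*q)
S(h) = -64 - 4*h (S(h) = -64 + h*(-4) = -64 - 4*h)
√(S(y(V(W(4), -1), -24)) + j(-294, 695)) = √((-64 - 4*7) - 294) = √((-64 - 28) - 294) = √(-92 - 294) = √(-386) = I*√386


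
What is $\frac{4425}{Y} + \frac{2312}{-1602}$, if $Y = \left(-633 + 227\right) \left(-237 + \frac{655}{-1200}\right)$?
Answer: $- \frac{12953326348}{9270159633} \approx -1.3973$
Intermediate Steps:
$Y = \frac{11573233}{120}$ ($Y = - 406 \left(-237 + 655 \left(- \frac{1}{1200}\right)\right) = - 406 \left(-237 - \frac{131}{240}\right) = \left(-406\right) \left(- \frac{57011}{240}\right) = \frac{11573233}{120} \approx 96444.0$)
$\frac{4425}{Y} + \frac{2312}{-1602} = \frac{4425}{\frac{11573233}{120}} + \frac{2312}{-1602} = 4425 \cdot \frac{120}{11573233} + 2312 \left(- \frac{1}{1602}\right) = \frac{531000}{11573233} - \frac{1156}{801} = - \frac{12953326348}{9270159633}$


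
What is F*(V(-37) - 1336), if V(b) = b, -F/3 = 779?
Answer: 3208701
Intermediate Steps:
F = -2337 (F = -3*779 = -2337)
F*(V(-37) - 1336) = -2337*(-37 - 1336) = -2337*(-1373) = 3208701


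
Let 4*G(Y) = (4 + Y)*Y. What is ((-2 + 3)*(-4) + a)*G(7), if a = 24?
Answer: 385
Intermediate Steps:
G(Y) = Y*(4 + Y)/4 (G(Y) = ((4 + Y)*Y)/4 = (Y*(4 + Y))/4 = Y*(4 + Y)/4)
((-2 + 3)*(-4) + a)*G(7) = ((-2 + 3)*(-4) + 24)*((1/4)*7*(4 + 7)) = (1*(-4) + 24)*((1/4)*7*11) = (-4 + 24)*(77/4) = 20*(77/4) = 385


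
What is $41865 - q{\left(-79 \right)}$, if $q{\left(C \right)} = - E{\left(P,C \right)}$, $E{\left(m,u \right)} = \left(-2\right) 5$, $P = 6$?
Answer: $41855$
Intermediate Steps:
$E{\left(m,u \right)} = -10$
$q{\left(C \right)} = 10$ ($q{\left(C \right)} = \left(-1\right) \left(-10\right) = 10$)
$41865 - q{\left(-79 \right)} = 41865 - 10 = 41855$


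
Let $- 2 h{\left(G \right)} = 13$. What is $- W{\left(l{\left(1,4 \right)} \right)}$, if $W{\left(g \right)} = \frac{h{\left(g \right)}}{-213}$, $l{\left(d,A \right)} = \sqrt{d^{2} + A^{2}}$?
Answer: $- \frac{13}{426} \approx -0.030516$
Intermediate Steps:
$h{\left(G \right)} = - \frac{13}{2}$ ($h{\left(G \right)} = \left(- \frac{1}{2}\right) 13 = - \frac{13}{2}$)
$l{\left(d,A \right)} = \sqrt{A^{2} + d^{2}}$
$W{\left(g \right)} = \frac{13}{426}$ ($W{\left(g \right)} = - \frac{13}{2 \left(-213\right)} = \left(- \frac{13}{2}\right) \left(- \frac{1}{213}\right) = \frac{13}{426}$)
$- W{\left(l{\left(1,4 \right)} \right)} = \left(-1\right) \frac{13}{426} = - \frac{13}{426}$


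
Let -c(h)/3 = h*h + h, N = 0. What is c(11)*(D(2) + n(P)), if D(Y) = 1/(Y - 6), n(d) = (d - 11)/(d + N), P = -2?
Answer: -2475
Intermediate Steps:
n(d) = (-11 + d)/d (n(d) = (d - 11)/(d + 0) = (-11 + d)/d)
c(h) = -3*h - 3*h² (c(h) = -3*(h*h + h) = -3*(h² + h) = -3*(h + h²) = -3*h - 3*h²)
D(Y) = 1/(-6 + Y)
c(11)*(D(2) + n(P)) = (-3*11*(1 + 11))*(1/(-6 + 2) + (-11 - 2)/(-2)) = (-3*11*12)*(1/(-4) - ½*(-13)) = -396*(-¼ + 13/2) = -396*25/4 = -2475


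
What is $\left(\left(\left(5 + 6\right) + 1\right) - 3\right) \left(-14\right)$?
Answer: $-126$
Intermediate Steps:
$\left(\left(\left(5 + 6\right) + 1\right) - 3\right) \left(-14\right) = \left(\left(11 + 1\right) - 3\right) \left(-14\right) = \left(12 - 3\right) \left(-14\right) = 9 \left(-14\right) = -126$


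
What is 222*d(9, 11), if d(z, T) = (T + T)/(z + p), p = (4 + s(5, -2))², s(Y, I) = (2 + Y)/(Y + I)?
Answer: 21978/221 ≈ 99.448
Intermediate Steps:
s(Y, I) = (2 + Y)/(I + Y)
p = 361/9 (p = (4 + (2 + 5)/(-2 + 5))² = (4 + 7/3)² = (19/3)² = 361/9 ≈ 40.111)
d(z, T) = 2*T/(361/9 + z) (d(z, T) = (T + T)/(z + 361/9) = (2*T)/(361/9 + z) = 2*T/(361/9 + z))
222*d(9, 11) = 222*(18*11/(361 + 9*9)) = 222*(18*11/(361 + 81)) = 222*(18*11/442) = 222*(18*11*(1/442)) = 222*(99/221) = 21978/221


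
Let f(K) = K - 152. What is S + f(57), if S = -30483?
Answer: -30578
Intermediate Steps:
f(K) = -152 + K
S + f(57) = -30483 + (-152 + 57) = -30483 - 95 = -30578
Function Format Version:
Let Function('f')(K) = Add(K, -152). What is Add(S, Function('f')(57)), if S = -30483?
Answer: -30578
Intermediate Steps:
Function('f')(K) = Add(-152, K)
Add(S, Function('f')(57)) = Add(-30483, Add(-152, 57)) = Add(-30483, -95) = -30578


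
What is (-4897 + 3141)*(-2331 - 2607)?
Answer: 8671128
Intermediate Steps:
(-4897 + 3141)*(-2331 - 2607) = -1756*(-4938) = 8671128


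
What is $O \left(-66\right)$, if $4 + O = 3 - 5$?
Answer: $396$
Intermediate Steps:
$O = -6$ ($O = -4 + \left(3 - 5\right) = -4 - 2 = -6$)
$O \left(-66\right) = \left(-6\right) \left(-66\right) = 396$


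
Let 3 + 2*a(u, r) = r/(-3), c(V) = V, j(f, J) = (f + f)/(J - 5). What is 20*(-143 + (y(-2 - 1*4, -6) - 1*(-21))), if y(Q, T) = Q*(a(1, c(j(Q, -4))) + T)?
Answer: -4540/3 ≈ -1513.3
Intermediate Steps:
j(f, J) = 2*f/(-5 + J) (j(f, J) = (2*f)/(-5 + J) = 2*f/(-5 + J))
a(u, r) = -3/2 - r/6 (a(u, r) = -3/2 + (r/(-3))/2 = -3/2 + (r*(-1/3))/2 = -3/2 + (-r/3)/2 = -3/2 - r/6)
y(Q, T) = Q*(-3/2 + T + Q/27) (y(Q, T) = Q*((-3/2 - Q/(3*(-5 - 4))) + T) = Q*((-3/2 - Q/(3*(-9))) + T) = Q*((-3/2 - Q*(-1)/(3*9)) + T) = Q*((-3/2 - (-1)*Q/27) + T) = Q*((-3/2 + Q/27) + T) = Q*(-3/2 + T + Q/27))
20*(-143 + (y(-2 - 1*4, -6) - 1*(-21))) = 20*(-143 + ((-2 - 1*4)*(-81 + 2*(-2 - 1*4) + 54*(-6))/54 - 1*(-21))) = 20*(-143 + ((-2 - 4)*(-81 + 2*(-2 - 4) - 324)/54 + 21)) = 20*(-143 + ((1/54)*(-6)*(-81 + 2*(-6) - 324) + 21)) = 20*(-143 + ((1/54)*(-6)*(-81 - 12 - 324) + 21)) = 20*(-143 + ((1/54)*(-6)*(-417) + 21)) = 20*(-143 + (139/3 + 21)) = 20*(-143 + 202/3) = 20*(-227/3) = -4540/3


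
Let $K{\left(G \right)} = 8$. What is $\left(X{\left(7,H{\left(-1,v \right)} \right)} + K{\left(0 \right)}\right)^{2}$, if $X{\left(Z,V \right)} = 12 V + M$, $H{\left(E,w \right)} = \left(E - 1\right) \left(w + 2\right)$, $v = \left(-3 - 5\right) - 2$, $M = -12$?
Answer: $35344$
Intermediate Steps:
$v = -10$ ($v = -8 - 2 = -10$)
$H{\left(E,w \right)} = \left(-1 + E\right) \left(2 + w\right)$
$X{\left(Z,V \right)} = -12 + 12 V$ ($X{\left(Z,V \right)} = 12 V - 12 = -12 + 12 V$)
$\left(X{\left(7,H{\left(-1,v \right)} \right)} + K{\left(0 \right)}\right)^{2} = \left(\left(-12 + 12 \left(-2 - -10 + 2 \left(-1\right) - -10\right)\right) + 8\right)^{2} = \left(\left(-12 + 12 \left(-2 + 10 - 2 + 10\right)\right) + 8\right)^{2} = \left(\left(-12 + 12 \cdot 16\right) + 8\right)^{2} = \left(\left(-12 + 192\right) + 8\right)^{2} = \left(180 + 8\right)^{2} = 188^{2} = 35344$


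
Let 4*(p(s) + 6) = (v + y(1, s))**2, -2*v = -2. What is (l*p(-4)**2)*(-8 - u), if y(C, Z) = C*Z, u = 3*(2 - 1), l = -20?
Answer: 12375/4 ≈ 3093.8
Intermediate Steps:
v = 1 (v = -1/2*(-2) = 1)
u = 3 (u = 3*1 = 3)
p(s) = -6 + (1 + s)**2/4 (p(s) = -6 + (1 + 1*s)**2/4 = -6 + (1 + s)**2/4)
(l*p(-4)**2)*(-8 - u) = (-20*(-6 + (1 - 4)**2/4)**2)*(-8 - 1*3) = (-20*(-6 + (1/4)*(-3)**2)**2)*(-8 - 3) = -20*(-6 + (1/4)*9)**2*(-11) = -20*(-6 + 9/4)**2*(-11) = -20*(-15/4)**2*(-11) = -20*225/16*(-11) = -1125/4*(-11) = 12375/4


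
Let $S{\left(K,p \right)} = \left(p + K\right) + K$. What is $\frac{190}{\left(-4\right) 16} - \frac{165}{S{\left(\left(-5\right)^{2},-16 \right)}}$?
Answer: $- \frac{4255}{544} \approx -7.8217$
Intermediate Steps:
$S{\left(K,p \right)} = p + 2 K$ ($S{\left(K,p \right)} = \left(K + p\right) + K = p + 2 K$)
$\frac{190}{\left(-4\right) 16} - \frac{165}{S{\left(\left(-5\right)^{2},-16 \right)}} = \frac{190}{\left(-4\right) 16} - \frac{165}{-16 + 2 \left(-5\right)^{2}} = \frac{190}{-64} - \frac{165}{-16 + 2 \cdot 25} = 190 \left(- \frac{1}{64}\right) - \frac{165}{-16 + 50} = - \frac{95}{32} - \frac{165}{34} = - \frac{4255}{544}$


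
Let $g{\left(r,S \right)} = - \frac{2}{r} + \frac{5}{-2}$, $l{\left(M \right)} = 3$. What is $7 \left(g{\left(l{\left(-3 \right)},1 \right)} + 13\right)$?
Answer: $\frac{413}{6} \approx 68.833$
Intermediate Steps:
$g{\left(r,S \right)} = - \frac{5}{2} - \frac{2}{r}$ ($g{\left(r,S \right)} = - \frac{2}{r} + 5 \left(- \frac{1}{2}\right) = - \frac{2}{r} - \frac{5}{2} = - \frac{5}{2} - \frac{2}{r}$)
$7 \left(g{\left(l{\left(-3 \right)},1 \right)} + 13\right) = 7 \left(\left(- \frac{5}{2} - \frac{2}{3}\right) + 13\right) = 7 \left(- \frac{19}{6} + 13\right) = 7 \cdot \frac{59}{6} = \frac{413}{6}$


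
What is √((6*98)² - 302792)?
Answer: 2*√10738 ≈ 207.25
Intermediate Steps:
√((6*98)² - 302792) = √(588² - 302792) = √(345744 - 302792) = √42952 = 2*√10738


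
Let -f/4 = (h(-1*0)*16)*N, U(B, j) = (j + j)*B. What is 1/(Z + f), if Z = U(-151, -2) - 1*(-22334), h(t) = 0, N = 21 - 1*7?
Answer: 1/22938 ≈ 4.3596e-5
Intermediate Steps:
U(B, j) = 2*B*j (U(B, j) = (2*j)*B = 2*B*j)
N = 14 (N = 21 - 7 = 14)
Z = 22938 (Z = 2*(-151)*(-2) - 1*(-22334) = 604 + 22334 = 22938)
f = 0 (f = -4*0*16*14 = -0*14 = -4*0 = 0)
1/(Z + f) = 1/(22938 + 0) = 1/22938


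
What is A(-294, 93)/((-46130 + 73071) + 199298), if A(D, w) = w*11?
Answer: 341/75413 ≈ 0.0045218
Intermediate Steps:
A(D, w) = 11*w
A(-294, 93)/((-46130 + 73071) + 199298) = (11*93)/((-46130 + 73071) + 199298) = 1023/(26941 + 199298) = 1023/226239 = 1023*(1/226239) = 341/75413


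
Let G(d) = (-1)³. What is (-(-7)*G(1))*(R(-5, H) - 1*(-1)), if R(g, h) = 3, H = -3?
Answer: -28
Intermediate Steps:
G(d) = -1
(-(-7)*G(1))*(R(-5, H) - 1*(-1)) = (-(-7)*(-1))*(3 - 1*(-1)) = (-7*1)*(3 + 1) = -7*4 = -28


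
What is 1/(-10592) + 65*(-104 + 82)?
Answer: -15146561/10592 ≈ -1430.0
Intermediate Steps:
1/(-10592) + 65*(-104 + 82) = -1/10592 + 65*(-22) = -1/10592 - 1430 = -15146561/10592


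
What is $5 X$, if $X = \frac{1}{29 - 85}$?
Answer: $- \frac{5}{56} \approx -0.089286$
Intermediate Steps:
$X = - \frac{1}{56}$ ($X = \frac{1}{-56} = - \frac{1}{56} \approx -0.017857$)
$5 X = 5 \left(- \frac{1}{56}\right) = - \frac{5}{56}$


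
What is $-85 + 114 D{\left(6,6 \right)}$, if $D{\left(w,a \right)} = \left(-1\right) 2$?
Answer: $-313$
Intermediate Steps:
$D{\left(w,a \right)} = -2$
$-85 + 114 D{\left(6,6 \right)} = -85 + 114 \left(-2\right) = -85 - 228 = -313$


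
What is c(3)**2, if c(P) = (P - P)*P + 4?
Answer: 16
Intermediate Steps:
c(P) = 4 (c(P) = 0*P + 4 = 0 + 4 = 4)
c(3)**2 = 4**2 = 16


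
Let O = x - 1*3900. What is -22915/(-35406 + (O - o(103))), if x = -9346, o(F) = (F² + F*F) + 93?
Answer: 22915/69963 ≈ 0.32753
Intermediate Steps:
o(F) = 93 + 2*F² (o(F) = (F² + F²) + 93 = 2*F² + 93 = 93 + 2*F²)
O = -13246 (O = -9346 - 1*3900 = -9346 - 3900 = -13246)
-22915/(-35406 + (O - o(103))) = -22915/(-35406 + (-13246 - (93 + 2*103²))) = -22915/(-35406 + (-13246 - (93 + 2*10609))) = -22915/(-35406 + (-13246 - (93 + 21218))) = -22915/(-35406 + (-13246 - 1*21311)) = -22915/(-35406 + (-13246 - 21311)) = -22915/(-35406 - 34557) = -22915/(-69963) = -22915*(-1/69963) = 22915/69963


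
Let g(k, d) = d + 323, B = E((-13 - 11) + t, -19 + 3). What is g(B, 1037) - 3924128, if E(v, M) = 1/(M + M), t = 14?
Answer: -3922768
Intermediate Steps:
E(v, M) = 1/(2*M)
B = -1/32 (B = 1/(2*(-19 + 3)) = (½)/(-16) = (½)*(-1/16) = -1/32 ≈ -0.031250)
g(k, d) = 323 + d
g(B, 1037) - 3924128 = (323 + 1037) - 3924128 = 1360 - 3924128 = -3922768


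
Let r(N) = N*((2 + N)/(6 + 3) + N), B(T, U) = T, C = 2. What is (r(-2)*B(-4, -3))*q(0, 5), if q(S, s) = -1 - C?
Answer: 48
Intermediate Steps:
r(N) = N*(2/9 + 10*N/9) (r(N) = N*((2 + N)/9 + N) = N*((2 + N)*(⅑) + N) = N*((2/9 + N/9) + N) = N*(2/9 + 10*N/9))
q(S, s) = -3 (q(S, s) = -1 - 1*2 = -1 - 2 = -3)
(r(-2)*B(-4, -3))*q(0, 5) = (((2/9)*(-2)*(1 + 5*(-2)))*(-4))*(-3) = (((2/9)*(-2)*(1 - 10))*(-4))*(-3) = (((2/9)*(-2)*(-9))*(-4))*(-3) = (4*(-4))*(-3) = -16*(-3) = 48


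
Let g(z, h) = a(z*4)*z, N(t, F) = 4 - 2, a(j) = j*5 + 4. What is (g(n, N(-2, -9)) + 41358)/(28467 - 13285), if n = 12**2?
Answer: 228327/7591 ≈ 30.079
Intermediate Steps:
n = 144
a(j) = 4 + 5*j (a(j) = 5*j + 4 = 4 + 5*j)
N(t, F) = 2
g(z, h) = z*(4 + 20*z) (g(z, h) = (4 + 5*(z*4))*z = (4 + 5*(4*z))*z = (4 + 20*z)*z = z*(4 + 20*z))
(g(n, N(-2, -9)) + 41358)/(28467 - 13285) = (4*144*(1 + 5*144) + 41358)/(28467 - 13285) = (4*144*(1 + 720) + 41358)/15182 = (4*144*721 + 41358)*(1/15182) = (415296 + 41358)*(1/15182) = 456654*(1/15182) = 228327/7591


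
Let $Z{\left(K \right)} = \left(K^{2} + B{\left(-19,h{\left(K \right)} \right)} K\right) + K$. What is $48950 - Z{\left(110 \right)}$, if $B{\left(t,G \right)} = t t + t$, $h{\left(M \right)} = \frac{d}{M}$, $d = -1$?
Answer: $-880$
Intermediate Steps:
$h{\left(M \right)} = - \frac{1}{M}$
$B{\left(t,G \right)} = t + t^{2}$ ($B{\left(t,G \right)} = t^{2} + t = t + t^{2}$)
$Z{\left(K \right)} = K^{2} + 343 K$ ($Z{\left(K \right)} = \left(K^{2} + - 19 \left(1 - 19\right) K\right) + K = \left(K^{2} + \left(-19\right) \left(-18\right) K\right) + K = \left(K^{2} + 342 K\right) + K = K^{2} + 343 K$)
$48950 - Z{\left(110 \right)} = 48950 - 110 \left(343 + 110\right) = 48950 - 110 \cdot 453 = 48950 - 49830 = -880$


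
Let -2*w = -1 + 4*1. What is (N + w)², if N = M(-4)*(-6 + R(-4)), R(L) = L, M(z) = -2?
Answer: 1369/4 ≈ 342.25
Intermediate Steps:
N = 20 (N = -2*(-6 - 4) = -2*(-10) = 20)
w = -3/2 (w = -(-1 + 4*1)/2 = -(-1 + 4)/2 = -½*3 = -3/2 ≈ -1.5000)
(N + w)² = (20 - 3/2)² = (37/2)² = 1369/4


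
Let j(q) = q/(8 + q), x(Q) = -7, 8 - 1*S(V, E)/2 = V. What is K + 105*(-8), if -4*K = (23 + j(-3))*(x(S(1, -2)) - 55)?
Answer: -2464/5 ≈ -492.80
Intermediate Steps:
S(V, E) = 16 - 2*V
j(q) = q/(8 + q)
K = 1736/5 (K = -(23 - 3/(8 - 3))*(-7 - 55)/4 = -(23 - 3/5)*(-62)/4 = -28*(-62)/5 = -1/4*(-6944/5) = 1736/5 ≈ 347.20)
K + 105*(-8) = 1736/5 + 105*(-8) = 1736/5 - 840 = -2464/5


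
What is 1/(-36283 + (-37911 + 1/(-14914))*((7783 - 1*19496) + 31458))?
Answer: -14914/11164456037637 ≈ -1.3358e-9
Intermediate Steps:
1/(-36283 + (-37911 + 1/(-14914))*((7783 - 1*19496) + 31458)) = 1/(-36283 + (-37911 - 1/14914)*((7783 - 19496) + 31458)) = 1/(-36283 - 565404655*(-11713 + 31458)/14914) = 1/(-36283 - 565404655/14914*19745) = 1/(-36283 - 11163914912975/14914) = 1/(-11164456037637/14914) = -14914/11164456037637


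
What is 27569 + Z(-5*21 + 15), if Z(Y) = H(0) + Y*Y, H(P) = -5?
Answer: 35664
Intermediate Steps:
Z(Y) = -5 + Y**2 (Z(Y) = -5 + Y*Y = -5 + Y**2)
27569 + Z(-5*21 + 15) = 27569 + (-5 + (-5*21 + 15)**2) = 27569 + (-5 + (-105 + 15)**2) = 27569 + (-5 + (-90)**2) = 27569 + (-5 + 8100) = 27569 + 8095 = 35664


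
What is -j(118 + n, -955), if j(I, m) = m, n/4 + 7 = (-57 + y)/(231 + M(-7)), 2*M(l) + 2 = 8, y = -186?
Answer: 955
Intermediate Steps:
M(l) = 3 (M(l) = -1 + (½)*8 = -1 + 4 = 3)
n = -418/13 (n = -28 + 4*((-57 - 186)/(231 + 3)) = -28 + 4*(-243/234) = -28 + 4*(-243*1/234) = -28 + 4*(-27/26) = -28 - 54/13 = -418/13 ≈ -32.154)
-j(118 + n, -955) = -1*(-955) = 955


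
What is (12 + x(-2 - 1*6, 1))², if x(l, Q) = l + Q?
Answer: 25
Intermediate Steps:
x(l, Q) = Q + l
(12 + x(-2 - 1*6, 1))² = (12 + (1 + (-2 - 1*6)))² = (12 + (1 + (-2 - 6)))² = (12 + (1 - 8))² = (12 - 7)² = 5² = 25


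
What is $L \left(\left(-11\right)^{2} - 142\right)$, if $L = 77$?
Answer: $-1617$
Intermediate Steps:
$L \left(\left(-11\right)^{2} - 142\right) = 77 \left(\left(-11\right)^{2} - 142\right) = 77 \left(121 - 142\right) = 77 \left(-21\right) = -1617$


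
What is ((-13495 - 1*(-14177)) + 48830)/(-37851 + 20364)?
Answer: -16504/5829 ≈ -2.8314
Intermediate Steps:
((-13495 - 1*(-14177)) + 48830)/(-37851 + 20364) = ((-13495 + 14177) + 48830)/(-17487) = (682 + 48830)*(-1/17487) = 49512*(-1/17487) = -16504/5829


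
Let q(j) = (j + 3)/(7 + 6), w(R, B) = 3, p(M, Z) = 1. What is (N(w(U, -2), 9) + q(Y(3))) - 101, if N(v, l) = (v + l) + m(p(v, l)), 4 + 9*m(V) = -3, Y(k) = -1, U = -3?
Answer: -10486/117 ≈ -89.624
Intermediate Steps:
m(V) = -7/9 (m(V) = -4/9 + (⅑)*(-3) = -4/9 - ⅓ = -7/9)
N(v, l) = -7/9 + l + v (N(v, l) = (v + l) - 7/9 = (l + v) - 7/9 = -7/9 + l + v)
q(j) = 3/13 + j/13 (q(j) = (3 + j)/13 = (3 + j)*(1/13) = 3/13 + j/13)
(N(w(U, -2), 9) + q(Y(3))) - 101 = ((-7/9 + 9 + 3) + (3/13 + (1/13)*(-1))) - 101 = (101/9 + (3/13 - 1/13)) - 101 = (101/9 + 2/13) - 101 = 1331/117 - 101 = -10486/117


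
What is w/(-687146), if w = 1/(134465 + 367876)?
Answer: -1/345181608786 ≈ -2.8970e-12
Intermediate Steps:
w = 1/502341 ≈ 1.9907e-6
w/(-687146) = (1/502341)/(-687146) = (1/502341)*(-1/687146) = -1/345181608786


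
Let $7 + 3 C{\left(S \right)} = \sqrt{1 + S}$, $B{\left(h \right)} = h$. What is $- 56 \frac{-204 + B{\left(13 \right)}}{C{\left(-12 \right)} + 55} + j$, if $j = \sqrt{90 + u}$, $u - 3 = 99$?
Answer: $\frac{1689968}{8325} + 8 \sqrt{3} - \frac{10696 i \sqrt{11}}{8325} \approx 216.86 - 4.2612 i$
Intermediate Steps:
$C{\left(S \right)} = - \frac{7}{3} + \frac{\sqrt{1 + S}}{3}$
$u = 102$ ($u = 3 + 99 = 102$)
$j = 8 \sqrt{3}$ ($j = \sqrt{90 + 102} = \sqrt{192} = 8 \sqrt{3} \approx 13.856$)
$- 56 \frac{-204 + B{\left(13 \right)}}{C{\left(-12 \right)} + 55} + j = - 56 \frac{-204 + 13}{\left(- \frac{7}{3} + \frac{\sqrt{1 - 12}}{3}\right) + 55} + 8 \sqrt{3} = - 56 \left(- \frac{191}{\left(- \frac{7}{3} + \frac{\sqrt{-11}}{3}\right) + 55}\right) + 8 \sqrt{3} = - 56 \left(- \frac{191}{\left(- \frac{7}{3} + \frac{i \sqrt{11}}{3}\right) + 55}\right) + 8 \sqrt{3} = - 56 \left(- \frac{191}{\frac{158}{3} + \frac{i \sqrt{11}}{3}}\right) + 8 \sqrt{3} = \frac{10696}{\frac{158}{3} + \frac{i \sqrt{11}}{3}} + 8 \sqrt{3} = 8 \sqrt{3} + \frac{10696}{\frac{158}{3} + \frac{i \sqrt{11}}{3}}$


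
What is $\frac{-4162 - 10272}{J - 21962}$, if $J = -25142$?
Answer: $\frac{7217}{23552} \approx 0.30643$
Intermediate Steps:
$\frac{-4162 - 10272}{J - 21962} = \frac{-4162 - 10272}{-25142 - 21962} = - \frac{14434}{-47104} = \left(-14434\right) \left(- \frac{1}{47104}\right) = \frac{7217}{23552}$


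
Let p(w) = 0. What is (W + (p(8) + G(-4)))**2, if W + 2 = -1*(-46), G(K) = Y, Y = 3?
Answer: 2209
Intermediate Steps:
G(K) = 3
W = 44 (W = -2 - 1*(-46) = -2 + 46 = 44)
(W + (p(8) + G(-4)))**2 = (44 + (0 + 3))**2 = (44 + 3)**2 = 47**2 = 2209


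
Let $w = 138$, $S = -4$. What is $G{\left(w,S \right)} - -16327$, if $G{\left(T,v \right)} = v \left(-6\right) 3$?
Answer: $16399$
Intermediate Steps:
$G{\left(T,v \right)} = - 18 v$ ($G{\left(T,v \right)} = - 6 v 3 = - 18 v$)
$G{\left(w,S \right)} - -16327 = \left(-18\right) \left(-4\right) - -16327 = 72 + 16327 = 16399$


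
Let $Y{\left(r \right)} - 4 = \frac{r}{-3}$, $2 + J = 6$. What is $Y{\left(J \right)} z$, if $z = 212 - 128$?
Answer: $224$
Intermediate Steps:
$J = 4$ ($J = -2 + 6 = 4$)
$Y{\left(r \right)} = 4 - \frac{r}{3}$ ($Y{\left(r \right)} = 4 + \frac{r}{-3} = 4 + r \left(- \frac{1}{3}\right) = 4 - \frac{r}{3}$)
$z = 84$
$Y{\left(J \right)} z = \left(4 - \frac{4}{3}\right) 84 = \frac{8}{3} \cdot 84 = 224$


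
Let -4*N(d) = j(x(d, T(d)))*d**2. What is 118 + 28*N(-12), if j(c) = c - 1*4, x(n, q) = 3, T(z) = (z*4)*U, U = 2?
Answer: 1126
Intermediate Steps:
T(z) = 8*z (T(z) = (z*4)*2 = (4*z)*2 = 8*z)
j(c) = -4 + c (j(c) = c - 4 = -4 + c)
N(d) = d**2/4 (N(d) = -(-4 + 3)*d**2/4 = -(-1)*d**2/4 = d**2/4)
118 + 28*N(-12) = 118 + 28*((1/4)*(-12)**2) = 118 + 28*((1/4)*144) = 118 + 28*36 = 118 + 1008 = 1126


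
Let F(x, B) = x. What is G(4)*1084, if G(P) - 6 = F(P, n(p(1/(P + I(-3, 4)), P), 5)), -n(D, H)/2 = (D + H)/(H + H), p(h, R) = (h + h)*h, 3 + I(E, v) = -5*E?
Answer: 10840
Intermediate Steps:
I(E, v) = -3 - 5*E
p(h, R) = 2*h**2 (p(h, R) = (2*h)*h = 2*h**2)
n(D, H) = -(D + H)/H (n(D, H) = -2*(D + H)/(H + H) = -2*(D + H)/(2*H) = -2*(D + H)*1/(2*H) = -(D + H)/H)
G(P) = 6 + P
G(4)*1084 = (6 + 4)*1084 = 10*1084 = 10840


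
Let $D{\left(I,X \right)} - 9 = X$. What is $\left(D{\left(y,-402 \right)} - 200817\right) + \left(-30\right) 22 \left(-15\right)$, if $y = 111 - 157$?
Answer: $-191310$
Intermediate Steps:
$y = -46$
$D{\left(I,X \right)} = 9 + X$
$\left(D{\left(y,-402 \right)} - 200817\right) + \left(-30\right) 22 \left(-15\right) = \left(\left(9 - 402\right) - 200817\right) + \left(-30\right) 22 \left(-15\right) = \left(-393 - 200817\right) - -9900 = -201210 + 9900 = -191310$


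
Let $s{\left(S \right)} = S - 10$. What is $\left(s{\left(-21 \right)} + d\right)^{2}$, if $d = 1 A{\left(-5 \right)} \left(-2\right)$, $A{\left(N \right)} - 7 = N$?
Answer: $1225$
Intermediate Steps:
$A{\left(N \right)} = 7 + N$
$s{\left(S \right)} = -10 + S$
$d = -4$ ($d = 1 \left(7 - 5\right) \left(-2\right) = 1 \cdot 2 \left(-2\right) = 2 \left(-2\right) = -4$)
$\left(s{\left(-21 \right)} + d\right)^{2} = \left(\left(-10 - 21\right) - 4\right)^{2} = \left(-31 - 4\right)^{2} = \left(-35\right)^{2} = 1225$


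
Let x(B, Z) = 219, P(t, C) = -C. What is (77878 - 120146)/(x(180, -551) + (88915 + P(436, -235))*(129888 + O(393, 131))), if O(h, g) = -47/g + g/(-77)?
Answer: -426357316/116800719494453 ≈ -3.6503e-6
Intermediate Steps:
O(h, g) = -47/g - g/77 (O(h, g) = -47/g + g*(-1/77) = -47/g - g/77)
(77878 - 120146)/(x(180, -551) + (88915 + P(436, -235))*(129888 + O(393, 131))) = (77878 - 120146)/(219 + (88915 - 1*(-235))*(129888 + (-47/131 - 1/77*131))) = -42268/(219 + (88915 + 235)*(129888 + (-47*1/131 - 131/77))) = -42268/(219 + 89150*(129888 + (-47/131 - 131/77))) = -42268/(219 + 89150*(129888 - 20780/10087)) = -42268/(219 + 89150*(1310159476/10087)) = -42268/(219 + 116800717285400/10087) = -42268/116800719494453/10087 = -42268*10087/116800719494453 = -426357316/116800719494453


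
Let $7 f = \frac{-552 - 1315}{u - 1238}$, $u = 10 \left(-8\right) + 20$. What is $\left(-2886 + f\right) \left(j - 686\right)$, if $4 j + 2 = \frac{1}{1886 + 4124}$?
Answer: $\frac{61818017802573}{31203920} \approx 1.9811 \cdot 10^{6}$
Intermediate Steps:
$u = -60$ ($u = -80 + 20 = -60$)
$f = \frac{1867}{9086}$ ($f = \frac{\left(-552 - 1315\right) \frac{1}{-60 - 1238}}{7} = \frac{\left(-1867\right) \frac{1}{-1298}}{7} = \frac{\left(-1867\right) \left(- \frac{1}{1298}\right)}{7} = \frac{1}{7} \cdot \frac{1867}{1298} = \frac{1867}{9086} \approx 0.20548$)
$j = - \frac{12019}{24040}$ ($j = - \frac{1}{2} + \frac{1}{4 \left(1886 + 4124\right)} = - \frac{1}{2} + \frac{1}{4 \cdot 6010} = - \frac{1}{2} + \frac{1}{4} \cdot \frac{1}{6010} = - \frac{1}{2} + \frac{1}{24040} = - \frac{12019}{24040} \approx -0.49996$)
$\left(-2886 + f\right) \left(j - 686\right) = \left(-2886 + \frac{1867}{9086}\right) \left(- \frac{12019}{24040} - 686\right) = \left(- \frac{26220329}{9086}\right) \left(- \frac{16503459}{24040}\right) = \frac{61818017802573}{31203920}$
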